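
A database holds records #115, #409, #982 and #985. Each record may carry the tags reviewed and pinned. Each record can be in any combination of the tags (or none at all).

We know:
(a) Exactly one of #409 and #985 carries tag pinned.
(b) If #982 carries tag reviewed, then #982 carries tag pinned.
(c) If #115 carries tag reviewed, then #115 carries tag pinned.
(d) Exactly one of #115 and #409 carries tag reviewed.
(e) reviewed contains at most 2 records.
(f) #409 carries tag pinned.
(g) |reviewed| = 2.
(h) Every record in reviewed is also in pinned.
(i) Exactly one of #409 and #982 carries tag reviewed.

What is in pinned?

From (f): #409 ∈ pinned.
(a) (exactly one): #985 ∉ pinned.
(h) contrapositive: #985 ∉ reviewed.
Suppose #115 ∉ pinned: no assignment then satisfies all the clues, so #115 ∈ pinned.

pinned = {#115, #409, #982}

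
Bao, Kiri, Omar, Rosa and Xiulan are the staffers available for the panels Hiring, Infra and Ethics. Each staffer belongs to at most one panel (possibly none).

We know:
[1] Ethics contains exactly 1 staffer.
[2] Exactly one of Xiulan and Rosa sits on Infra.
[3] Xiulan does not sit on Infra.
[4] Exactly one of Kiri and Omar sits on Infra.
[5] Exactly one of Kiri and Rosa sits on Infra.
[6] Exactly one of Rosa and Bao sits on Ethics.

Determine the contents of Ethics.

Ethics = {Bao}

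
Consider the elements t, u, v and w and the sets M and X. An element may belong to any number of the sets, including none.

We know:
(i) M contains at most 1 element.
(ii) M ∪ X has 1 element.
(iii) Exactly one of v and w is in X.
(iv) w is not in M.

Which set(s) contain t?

t: none

From (iv): w ∉ M.
Suppose t ∈ M: no assignment then satisfies all the clues, so t ∉ M.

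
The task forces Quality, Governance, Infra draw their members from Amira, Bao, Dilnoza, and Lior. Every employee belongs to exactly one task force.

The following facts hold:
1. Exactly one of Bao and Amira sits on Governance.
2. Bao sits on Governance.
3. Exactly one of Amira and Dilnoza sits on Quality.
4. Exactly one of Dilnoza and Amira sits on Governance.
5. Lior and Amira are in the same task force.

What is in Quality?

Quality = {Amira, Lior}

From (2): Bao ∈ Governance.
(1) (exactly one): Amira ∉ Governance.
(4) (exactly one): Dilnoza ∈ Governance.
(5): Lior matches Amira: Lior ∉ Governance.
(3) (exactly one): Amira ∈ Quality.
(5): Lior matches Amira: Lior ∈ Quality.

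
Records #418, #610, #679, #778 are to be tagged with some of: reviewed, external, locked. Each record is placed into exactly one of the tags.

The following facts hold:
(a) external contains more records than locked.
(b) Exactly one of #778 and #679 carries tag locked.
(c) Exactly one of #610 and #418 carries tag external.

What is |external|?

2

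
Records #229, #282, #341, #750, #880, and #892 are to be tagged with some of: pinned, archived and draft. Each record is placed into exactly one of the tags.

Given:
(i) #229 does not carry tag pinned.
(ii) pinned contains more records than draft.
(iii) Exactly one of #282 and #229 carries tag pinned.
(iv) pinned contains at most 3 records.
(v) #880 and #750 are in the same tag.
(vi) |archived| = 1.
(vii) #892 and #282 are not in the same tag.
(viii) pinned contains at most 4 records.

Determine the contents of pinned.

pinned = {#282, #750, #880}

From (i): #229 ∉ pinned.
(iii) (exactly one): #282 ∈ pinned.
(vii): #892 ∉ pinned.
Suppose #341 ∈ pinned: no assignment then satisfies all the clues, so #341 ∉ pinned.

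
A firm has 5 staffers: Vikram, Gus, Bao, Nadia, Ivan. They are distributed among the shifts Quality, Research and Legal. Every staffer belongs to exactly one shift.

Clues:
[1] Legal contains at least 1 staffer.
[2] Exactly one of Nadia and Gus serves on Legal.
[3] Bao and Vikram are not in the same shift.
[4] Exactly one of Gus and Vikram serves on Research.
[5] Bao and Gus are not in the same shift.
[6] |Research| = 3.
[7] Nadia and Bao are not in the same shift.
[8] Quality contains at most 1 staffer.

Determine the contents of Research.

Research = {Ivan, Nadia, Vikram}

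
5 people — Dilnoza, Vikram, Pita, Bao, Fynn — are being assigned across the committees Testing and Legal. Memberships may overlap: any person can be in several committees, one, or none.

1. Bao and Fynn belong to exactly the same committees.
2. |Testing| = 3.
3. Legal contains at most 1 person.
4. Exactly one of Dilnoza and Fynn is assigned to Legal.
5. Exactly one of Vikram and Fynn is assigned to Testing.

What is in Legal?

Legal = {Dilnoza}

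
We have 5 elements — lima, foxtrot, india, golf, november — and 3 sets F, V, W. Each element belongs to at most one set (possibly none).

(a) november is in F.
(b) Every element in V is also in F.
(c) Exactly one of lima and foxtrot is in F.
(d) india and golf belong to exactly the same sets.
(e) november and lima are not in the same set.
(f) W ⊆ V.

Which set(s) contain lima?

lima: none

From (a): november ∈ F.
(e): lima ∉ F.
(b) contrapositive: lima ∉ V.
(c) (exactly one): foxtrot ∈ F.
(f) contrapositive: lima ∉ W.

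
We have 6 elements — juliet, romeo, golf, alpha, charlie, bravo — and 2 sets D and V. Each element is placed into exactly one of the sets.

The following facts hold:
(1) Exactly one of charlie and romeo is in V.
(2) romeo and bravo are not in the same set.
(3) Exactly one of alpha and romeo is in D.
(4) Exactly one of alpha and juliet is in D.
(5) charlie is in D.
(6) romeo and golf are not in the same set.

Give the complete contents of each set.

D = {alpha, bravo, charlie, golf}; V = {juliet, romeo}

From (5): charlie ∈ D.
(1) (exactly one): romeo ∈ V.
(2): bravo ∉ V.
(3) (exactly one): alpha ∈ D.
(4) (exactly one): juliet ∉ D.
(6): golf ∉ V.
Only one set left: juliet ∈ V.
Only one set left: golf ∈ D.
Only one set left: bravo ∈ D.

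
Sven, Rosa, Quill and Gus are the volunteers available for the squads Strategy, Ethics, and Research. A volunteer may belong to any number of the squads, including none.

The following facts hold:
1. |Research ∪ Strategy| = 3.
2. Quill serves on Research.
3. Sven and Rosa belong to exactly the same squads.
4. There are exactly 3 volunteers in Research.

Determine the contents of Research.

Research = {Quill, Rosa, Sven}

From (2): Quill ∈ Research.
Suppose Sven ∉ Research: no assignment then satisfies all the clues, so Sven ∈ Research.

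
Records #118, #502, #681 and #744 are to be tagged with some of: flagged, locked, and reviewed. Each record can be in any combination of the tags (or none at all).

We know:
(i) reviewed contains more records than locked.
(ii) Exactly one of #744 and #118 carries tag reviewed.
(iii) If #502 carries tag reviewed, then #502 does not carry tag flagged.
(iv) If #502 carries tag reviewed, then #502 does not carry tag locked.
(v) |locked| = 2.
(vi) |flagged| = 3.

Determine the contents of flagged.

flagged = {#118, #681, #744}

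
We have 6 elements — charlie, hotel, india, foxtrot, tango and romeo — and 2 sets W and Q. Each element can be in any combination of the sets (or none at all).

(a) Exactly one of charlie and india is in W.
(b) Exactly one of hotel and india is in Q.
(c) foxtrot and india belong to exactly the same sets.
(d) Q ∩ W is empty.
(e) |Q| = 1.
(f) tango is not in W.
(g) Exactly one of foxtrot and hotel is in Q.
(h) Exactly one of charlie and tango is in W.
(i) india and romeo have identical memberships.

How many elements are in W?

From (f): tango ∉ W.
(h) (exactly one): charlie ∈ W.
(a) (exactly one): india ∉ W.
(c): foxtrot matches india: foxtrot ∉ W.
(d) (disjoint): charlie ∉ Q.
(i): romeo matches india: romeo ∉ W.
Suppose hotel ∈ W: no assignment then satisfies all the clues, so hotel ∉ W.

1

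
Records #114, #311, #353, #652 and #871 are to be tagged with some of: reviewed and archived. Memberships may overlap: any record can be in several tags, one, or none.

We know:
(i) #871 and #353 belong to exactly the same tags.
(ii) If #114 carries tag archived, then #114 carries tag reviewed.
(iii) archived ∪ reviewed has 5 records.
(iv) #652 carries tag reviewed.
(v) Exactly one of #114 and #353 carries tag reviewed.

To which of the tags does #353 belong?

#353: archived

From (iv): #652 ∈ reviewed.
Suppose #353 ∈ reviewed: no assignment then satisfies all the clues, so #353 ∉ reviewed.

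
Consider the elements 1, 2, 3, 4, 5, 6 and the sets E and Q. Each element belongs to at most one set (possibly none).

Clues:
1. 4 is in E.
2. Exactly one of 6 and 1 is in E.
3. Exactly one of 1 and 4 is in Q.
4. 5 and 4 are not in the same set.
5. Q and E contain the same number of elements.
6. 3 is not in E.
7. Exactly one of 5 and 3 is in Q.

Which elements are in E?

From (1): 4 ∈ E.
From (6): 3 ∉ E.
(3) (exactly one): 1 ∈ Q.
(4): 5 ∉ E.
(2) (exactly one): 6 ∈ E.
Suppose 2 ∈ E: no assignment then satisfies all the clues, so 2 ∉ E.

E = {4, 6}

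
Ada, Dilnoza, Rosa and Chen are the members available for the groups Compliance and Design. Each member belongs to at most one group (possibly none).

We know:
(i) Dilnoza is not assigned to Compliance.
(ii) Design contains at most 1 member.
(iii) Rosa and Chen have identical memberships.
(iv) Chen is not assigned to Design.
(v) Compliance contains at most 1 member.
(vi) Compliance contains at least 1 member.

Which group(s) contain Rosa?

From (i): Dilnoza ∉ Compliance.
From (iv): Chen ∉ Design.
(iii): Rosa matches Chen: Rosa ∉ Design.
Suppose Rosa ∈ Compliance: no assignment then satisfies all the clues, so Rosa ∉ Compliance.

Rosa: none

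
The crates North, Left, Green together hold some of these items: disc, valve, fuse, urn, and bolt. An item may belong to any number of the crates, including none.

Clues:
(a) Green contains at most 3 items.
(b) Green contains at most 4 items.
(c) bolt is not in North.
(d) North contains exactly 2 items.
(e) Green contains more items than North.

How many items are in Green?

3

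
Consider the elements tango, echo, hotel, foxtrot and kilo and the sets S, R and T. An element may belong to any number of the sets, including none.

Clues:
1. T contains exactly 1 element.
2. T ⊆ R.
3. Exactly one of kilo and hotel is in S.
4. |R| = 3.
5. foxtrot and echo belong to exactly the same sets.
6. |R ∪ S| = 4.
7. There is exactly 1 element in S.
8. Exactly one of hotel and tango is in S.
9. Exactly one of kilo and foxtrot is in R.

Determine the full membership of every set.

S = {hotel}; R = {echo, foxtrot, tango}; T = {tango}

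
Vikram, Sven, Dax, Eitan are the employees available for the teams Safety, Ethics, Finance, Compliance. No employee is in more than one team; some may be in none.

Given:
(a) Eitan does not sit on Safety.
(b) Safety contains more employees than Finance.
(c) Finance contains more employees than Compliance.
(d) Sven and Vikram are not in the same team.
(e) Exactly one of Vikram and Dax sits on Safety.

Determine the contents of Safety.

Safety = {Dax, Sven}

From (a): Eitan ∉ Safety.
Suppose Vikram ∈ Safety: no assignment then satisfies all the clues, so Vikram ∉ Safety.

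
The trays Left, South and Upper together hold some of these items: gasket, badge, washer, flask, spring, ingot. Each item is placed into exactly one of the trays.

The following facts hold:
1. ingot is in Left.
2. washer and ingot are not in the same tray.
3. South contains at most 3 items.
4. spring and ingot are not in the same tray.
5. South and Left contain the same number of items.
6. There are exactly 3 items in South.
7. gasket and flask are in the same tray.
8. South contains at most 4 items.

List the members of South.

South = {badge, spring, washer}

From (1): ingot ∈ Left.
(2): washer ∉ Left.
(4): spring ∉ Left.
Suppose gasket ∈ South: no assignment then satisfies all the clues, so gasket ∉ South.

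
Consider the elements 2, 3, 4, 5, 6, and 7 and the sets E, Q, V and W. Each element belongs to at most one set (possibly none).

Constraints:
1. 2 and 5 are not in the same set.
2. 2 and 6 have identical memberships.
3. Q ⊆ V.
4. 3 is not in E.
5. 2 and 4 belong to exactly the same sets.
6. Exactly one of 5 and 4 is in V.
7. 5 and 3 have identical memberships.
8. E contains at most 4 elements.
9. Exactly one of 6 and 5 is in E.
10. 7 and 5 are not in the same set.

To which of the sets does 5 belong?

5: V

From (4): 3 ∉ E.
(7): 5 matches 3: 5 ∉ E.
(9) (exactly one): 6 ∈ E.
(2): 2 matches 6: 2 ∈ E.
(5): 4 matches 2: 4 ∈ E.
(6) (exactly one): 5 ∈ V.
(7): 3 matches 5: 3 ∉ Q.
(7): 3 matches 5: 3 ∈ V.
(10): 7 ∉ V.
(3) contrapositive: 7 ∉ Q.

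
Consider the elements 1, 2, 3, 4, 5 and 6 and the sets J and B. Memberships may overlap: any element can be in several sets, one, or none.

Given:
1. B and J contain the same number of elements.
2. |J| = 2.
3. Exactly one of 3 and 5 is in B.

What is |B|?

2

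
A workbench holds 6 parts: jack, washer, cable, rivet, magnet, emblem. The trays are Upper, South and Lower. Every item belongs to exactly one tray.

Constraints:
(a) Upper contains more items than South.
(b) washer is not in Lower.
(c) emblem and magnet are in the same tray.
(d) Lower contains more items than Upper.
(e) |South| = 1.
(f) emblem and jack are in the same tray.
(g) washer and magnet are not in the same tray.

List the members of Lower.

Lower = {emblem, jack, magnet}

From (b): washer ∉ Lower.
Suppose jack ∉ Lower: no assignment then satisfies all the clues, so jack ∈ Lower.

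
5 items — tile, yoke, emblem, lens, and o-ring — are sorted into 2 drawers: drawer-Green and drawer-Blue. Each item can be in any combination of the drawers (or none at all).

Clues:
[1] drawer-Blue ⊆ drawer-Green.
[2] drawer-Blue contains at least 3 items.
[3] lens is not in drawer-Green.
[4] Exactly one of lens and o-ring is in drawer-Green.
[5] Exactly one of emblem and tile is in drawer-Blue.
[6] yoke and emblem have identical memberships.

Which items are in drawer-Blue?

drawer-Blue = {emblem, o-ring, yoke}

From (3): lens ∉ drawer-Green.
(1) contrapositive: lens ∉ drawer-Blue.
(4) (exactly one): o-ring ∈ drawer-Green.
Suppose tile ∈ drawer-Blue: no assignment then satisfies all the clues, so tile ∉ drawer-Blue.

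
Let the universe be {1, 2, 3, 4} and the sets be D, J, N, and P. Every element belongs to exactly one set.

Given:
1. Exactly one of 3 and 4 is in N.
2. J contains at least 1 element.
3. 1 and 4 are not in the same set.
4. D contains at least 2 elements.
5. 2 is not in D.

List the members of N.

N = {4}

From (5): 2 ∉ D.
Suppose 1 ∈ N: no assignment then satisfies all the clues, so 1 ∉ N.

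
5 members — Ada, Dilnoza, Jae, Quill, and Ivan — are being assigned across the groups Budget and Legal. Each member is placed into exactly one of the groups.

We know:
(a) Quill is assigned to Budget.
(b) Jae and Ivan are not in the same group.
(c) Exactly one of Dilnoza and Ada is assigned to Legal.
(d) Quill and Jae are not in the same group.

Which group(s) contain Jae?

Jae: Legal

From (a): Quill ∈ Budget.
(d): Jae ∉ Budget.
Only one group left: Jae ∈ Legal.
(b): Ivan ∉ Legal.
Only one group left: Ivan ∈ Budget.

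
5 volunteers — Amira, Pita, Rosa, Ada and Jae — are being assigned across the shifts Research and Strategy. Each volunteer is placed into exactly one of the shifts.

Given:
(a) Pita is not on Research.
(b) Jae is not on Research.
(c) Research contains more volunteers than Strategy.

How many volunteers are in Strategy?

2

From (a): Pita ∉ Research.
From (b): Jae ∉ Research.
Only one shift left: Pita ∈ Strategy.
Only one shift left: Jae ∈ Strategy.
Suppose Amira ∉ Research: no assignment then satisfies all the clues, so Amira ∈ Research.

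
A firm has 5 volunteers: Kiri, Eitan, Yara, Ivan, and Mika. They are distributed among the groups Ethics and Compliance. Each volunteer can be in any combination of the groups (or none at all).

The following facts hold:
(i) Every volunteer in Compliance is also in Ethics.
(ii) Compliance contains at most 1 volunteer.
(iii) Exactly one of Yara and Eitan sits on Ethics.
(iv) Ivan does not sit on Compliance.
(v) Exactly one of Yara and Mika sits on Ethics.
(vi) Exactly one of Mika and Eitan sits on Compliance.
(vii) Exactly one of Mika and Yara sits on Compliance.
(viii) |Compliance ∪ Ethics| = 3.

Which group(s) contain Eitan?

Eitan: Ethics

From (iv): Ivan ∉ Compliance.
Suppose Eitan ∉ Ethics: no assignment then satisfies all the clues, so Eitan ∈ Ethics.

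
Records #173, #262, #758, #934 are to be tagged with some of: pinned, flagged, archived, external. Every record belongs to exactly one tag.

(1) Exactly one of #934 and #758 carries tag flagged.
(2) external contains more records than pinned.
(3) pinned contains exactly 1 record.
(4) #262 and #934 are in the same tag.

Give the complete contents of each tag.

pinned = {#173}; flagged = {#758}; archived = {}; external = {#262, #934}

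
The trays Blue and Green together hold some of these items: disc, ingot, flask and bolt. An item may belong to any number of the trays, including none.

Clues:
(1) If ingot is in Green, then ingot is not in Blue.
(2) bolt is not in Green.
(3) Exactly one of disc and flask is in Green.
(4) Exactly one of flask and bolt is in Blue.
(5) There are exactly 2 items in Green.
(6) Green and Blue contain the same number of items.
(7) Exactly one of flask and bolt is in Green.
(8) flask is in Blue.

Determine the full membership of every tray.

Blue = {disc, flask}; Green = {flask, ingot}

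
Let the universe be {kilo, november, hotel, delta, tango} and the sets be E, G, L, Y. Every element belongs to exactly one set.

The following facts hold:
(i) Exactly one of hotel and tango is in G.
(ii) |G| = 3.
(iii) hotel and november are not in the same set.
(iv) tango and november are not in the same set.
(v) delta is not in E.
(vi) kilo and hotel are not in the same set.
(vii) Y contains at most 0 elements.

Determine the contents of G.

G = {delta, kilo, tango}

From (v): delta ∉ E.
(vii): Y already has 0, so the rest are out.
Suppose kilo ∉ G: no assignment then satisfies all the clues, so kilo ∈ G.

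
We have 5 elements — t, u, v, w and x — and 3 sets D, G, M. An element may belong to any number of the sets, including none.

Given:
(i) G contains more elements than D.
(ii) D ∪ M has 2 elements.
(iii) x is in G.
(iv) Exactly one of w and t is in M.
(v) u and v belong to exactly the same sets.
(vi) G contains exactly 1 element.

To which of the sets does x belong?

x: G, M

From (iii): x ∈ G.
(vi): G already has 1, so the rest are out.
Suppose x ∈ D: no assignment then satisfies all the clues, so x ∉ D.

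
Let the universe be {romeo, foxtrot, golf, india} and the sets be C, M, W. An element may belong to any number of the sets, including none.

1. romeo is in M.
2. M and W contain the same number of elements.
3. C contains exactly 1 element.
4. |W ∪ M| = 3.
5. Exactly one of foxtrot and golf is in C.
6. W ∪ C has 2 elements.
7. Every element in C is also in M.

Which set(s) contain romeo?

romeo: M

From (1): romeo ∈ M.
Suppose romeo ∈ C: no assignment then satisfies all the clues, so romeo ∉ C.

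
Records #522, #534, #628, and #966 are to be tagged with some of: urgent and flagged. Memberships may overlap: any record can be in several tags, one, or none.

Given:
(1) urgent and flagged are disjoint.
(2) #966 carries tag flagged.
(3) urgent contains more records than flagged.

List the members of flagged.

flagged = {#966}

From (2): #966 ∈ flagged.
(1) (disjoint): #966 ∉ urgent.
Suppose #522 ∈ flagged: no assignment then satisfies all the clues, so #522 ∉ flagged.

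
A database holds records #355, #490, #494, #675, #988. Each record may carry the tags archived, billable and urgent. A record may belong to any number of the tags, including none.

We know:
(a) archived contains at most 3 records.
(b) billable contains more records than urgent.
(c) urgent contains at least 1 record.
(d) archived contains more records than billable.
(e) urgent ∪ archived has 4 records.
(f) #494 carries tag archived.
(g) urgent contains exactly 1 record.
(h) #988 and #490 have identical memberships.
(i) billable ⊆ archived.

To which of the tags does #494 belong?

#494: archived

From (f): #494 ∈ archived.
Suppose #494 ∈ billable: no assignment then satisfies all the clues, so #494 ∉ billable.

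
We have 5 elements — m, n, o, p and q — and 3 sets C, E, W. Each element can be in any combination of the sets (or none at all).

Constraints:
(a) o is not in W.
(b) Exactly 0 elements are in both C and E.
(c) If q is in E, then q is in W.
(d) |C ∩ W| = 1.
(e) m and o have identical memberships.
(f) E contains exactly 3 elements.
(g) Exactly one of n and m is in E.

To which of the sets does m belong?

From (a): o ∉ W.
(e): m matches o: m ∉ W.
Suppose m ∈ C: no assignment then satisfies all the clues, so m ∉ C.

m: E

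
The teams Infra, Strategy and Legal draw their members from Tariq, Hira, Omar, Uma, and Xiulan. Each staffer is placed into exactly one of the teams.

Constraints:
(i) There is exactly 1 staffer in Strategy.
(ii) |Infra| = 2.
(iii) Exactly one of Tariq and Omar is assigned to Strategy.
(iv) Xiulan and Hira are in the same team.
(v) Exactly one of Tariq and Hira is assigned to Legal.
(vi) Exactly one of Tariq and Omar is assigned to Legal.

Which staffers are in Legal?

Legal = {Tariq, Uma}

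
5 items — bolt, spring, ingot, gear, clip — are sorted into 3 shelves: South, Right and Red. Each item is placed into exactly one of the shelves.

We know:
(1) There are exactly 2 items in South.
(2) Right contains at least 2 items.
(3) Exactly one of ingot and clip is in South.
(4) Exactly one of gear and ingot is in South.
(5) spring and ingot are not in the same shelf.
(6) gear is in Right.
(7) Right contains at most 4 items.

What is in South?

South = {bolt, ingot}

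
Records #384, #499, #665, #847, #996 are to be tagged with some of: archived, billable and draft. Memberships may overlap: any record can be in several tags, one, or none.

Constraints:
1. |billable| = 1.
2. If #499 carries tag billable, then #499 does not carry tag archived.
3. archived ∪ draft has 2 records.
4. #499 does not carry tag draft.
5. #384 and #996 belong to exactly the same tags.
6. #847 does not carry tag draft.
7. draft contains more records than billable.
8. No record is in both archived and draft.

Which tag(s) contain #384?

#384: draft

From (4): #499 ∉ draft.
From (6): #847 ∉ draft.
Suppose #384 ∈ archived: no assignment then satisfies all the clues, so #384 ∉ archived.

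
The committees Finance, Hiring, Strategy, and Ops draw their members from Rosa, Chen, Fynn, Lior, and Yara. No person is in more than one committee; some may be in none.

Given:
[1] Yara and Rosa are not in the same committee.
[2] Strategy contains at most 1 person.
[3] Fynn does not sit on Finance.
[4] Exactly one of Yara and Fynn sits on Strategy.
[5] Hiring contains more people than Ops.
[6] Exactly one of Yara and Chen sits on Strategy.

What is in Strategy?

Strategy = {Yara}

From (3): Fynn ∉ Finance.
Suppose Rosa ∈ Strategy: no assignment then satisfies all the clues, so Rosa ∉ Strategy.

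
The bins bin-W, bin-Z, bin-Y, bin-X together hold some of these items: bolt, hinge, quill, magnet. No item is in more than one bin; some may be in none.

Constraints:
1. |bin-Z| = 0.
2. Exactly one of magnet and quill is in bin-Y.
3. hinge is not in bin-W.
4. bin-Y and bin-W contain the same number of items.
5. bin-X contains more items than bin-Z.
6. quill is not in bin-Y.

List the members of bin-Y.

bin-Y = {magnet}

From (3): hinge ∉ bin-W.
From (6): quill ∉ bin-Y.
(1): bin-Z already has 0, so the rest are out.
(2) (exactly one): magnet ∈ bin-Y.
Suppose bolt ∈ bin-Y: no assignment then satisfies all the clues, so bolt ∉ bin-Y.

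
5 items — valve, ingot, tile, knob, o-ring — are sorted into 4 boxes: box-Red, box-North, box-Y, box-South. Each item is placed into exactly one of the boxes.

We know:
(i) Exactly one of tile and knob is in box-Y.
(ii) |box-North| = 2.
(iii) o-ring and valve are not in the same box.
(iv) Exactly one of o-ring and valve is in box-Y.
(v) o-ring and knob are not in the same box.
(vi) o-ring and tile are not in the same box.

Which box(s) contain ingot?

ingot: box-North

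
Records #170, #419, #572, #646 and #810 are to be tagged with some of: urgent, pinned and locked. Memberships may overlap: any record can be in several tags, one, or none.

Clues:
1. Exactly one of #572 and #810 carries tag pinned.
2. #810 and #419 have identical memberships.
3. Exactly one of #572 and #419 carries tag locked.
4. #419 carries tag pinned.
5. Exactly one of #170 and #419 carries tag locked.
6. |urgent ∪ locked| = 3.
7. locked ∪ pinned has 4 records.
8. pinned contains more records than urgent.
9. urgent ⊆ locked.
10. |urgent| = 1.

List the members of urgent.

urgent = {#646}

From (4): #419 ∈ pinned.
(2): #810 matches #419: #810 ∈ pinned.
(1) (exactly one): #572 ∉ pinned.
Suppose #170 ∈ urgent: no assignment then satisfies all the clues, so #170 ∉ urgent.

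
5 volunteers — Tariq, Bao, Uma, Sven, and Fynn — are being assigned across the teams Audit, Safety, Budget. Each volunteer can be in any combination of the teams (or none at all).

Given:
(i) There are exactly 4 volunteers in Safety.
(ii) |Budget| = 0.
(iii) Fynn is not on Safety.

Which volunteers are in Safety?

Safety = {Bao, Sven, Tariq, Uma}

From (iii): Fynn ∉ Safety.
(i): only 4 candidates remain for Safety, so all are in.
(ii): Budget already has 0, so the rest are out.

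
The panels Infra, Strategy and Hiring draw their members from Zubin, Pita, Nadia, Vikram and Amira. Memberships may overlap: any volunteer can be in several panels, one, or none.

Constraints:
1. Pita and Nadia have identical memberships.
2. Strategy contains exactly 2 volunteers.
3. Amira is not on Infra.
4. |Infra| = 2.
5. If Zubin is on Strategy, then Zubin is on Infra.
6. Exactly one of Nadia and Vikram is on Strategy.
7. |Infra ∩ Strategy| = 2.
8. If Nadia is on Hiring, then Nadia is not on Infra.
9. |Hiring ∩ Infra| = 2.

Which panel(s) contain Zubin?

Zubin: Hiring, Infra, Strategy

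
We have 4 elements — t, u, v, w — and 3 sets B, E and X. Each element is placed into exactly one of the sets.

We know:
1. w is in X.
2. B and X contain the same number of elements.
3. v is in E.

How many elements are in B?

From (1): w ∈ X.
From (3): v ∈ E.
Suppose t ∈ X: no assignment then satisfies all the clues, so t ∉ X.

1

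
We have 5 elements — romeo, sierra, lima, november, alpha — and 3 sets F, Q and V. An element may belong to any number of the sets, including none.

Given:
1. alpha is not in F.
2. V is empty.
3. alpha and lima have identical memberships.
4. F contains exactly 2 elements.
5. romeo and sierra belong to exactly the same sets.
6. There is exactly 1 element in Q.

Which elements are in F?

F = {romeo, sierra}

From (1): alpha ∉ F.
(2): V already has 0, so the rest are out.
(3): lima matches alpha: lima ∉ F.
Suppose romeo ∉ F: no assignment then satisfies all the clues, so romeo ∈ F.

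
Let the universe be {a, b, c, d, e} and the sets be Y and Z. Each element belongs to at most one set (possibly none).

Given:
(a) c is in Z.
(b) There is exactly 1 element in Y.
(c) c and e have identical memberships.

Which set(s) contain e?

e: Z

From (a): c ∈ Z.
(c): e matches c: e ∉ Y.
(c): e matches c: e ∈ Z.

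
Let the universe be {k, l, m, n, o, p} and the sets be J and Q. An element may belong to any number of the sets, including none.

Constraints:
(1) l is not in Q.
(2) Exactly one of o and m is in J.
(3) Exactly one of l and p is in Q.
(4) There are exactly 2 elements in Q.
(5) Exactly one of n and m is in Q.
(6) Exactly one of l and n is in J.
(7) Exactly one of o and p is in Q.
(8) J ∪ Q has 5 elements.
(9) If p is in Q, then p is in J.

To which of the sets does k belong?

k: J

From (1): l ∉ Q.
(3) (exactly one): p ∈ Q.
(7) (exactly one): o ∉ Q.
(9): p ∈ J.
Suppose k ∉ J: no assignment then satisfies all the clues, so k ∈ J.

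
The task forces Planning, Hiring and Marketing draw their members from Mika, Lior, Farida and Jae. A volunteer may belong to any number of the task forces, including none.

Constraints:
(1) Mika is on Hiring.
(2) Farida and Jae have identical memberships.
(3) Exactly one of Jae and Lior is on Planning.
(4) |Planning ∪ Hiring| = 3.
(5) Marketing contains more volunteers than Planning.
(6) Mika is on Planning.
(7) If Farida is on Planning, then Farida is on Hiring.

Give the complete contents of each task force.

Planning = {Farida, Jae, Mika}; Hiring = {Farida, Jae, Mika}; Marketing = {Farida, Jae, Lior, Mika}

From (1): Mika ∈ Hiring.
From (6): Mika ∈ Planning.
Suppose Mika ∉ Marketing: no assignment then satisfies all the clues, so Mika ∈ Marketing.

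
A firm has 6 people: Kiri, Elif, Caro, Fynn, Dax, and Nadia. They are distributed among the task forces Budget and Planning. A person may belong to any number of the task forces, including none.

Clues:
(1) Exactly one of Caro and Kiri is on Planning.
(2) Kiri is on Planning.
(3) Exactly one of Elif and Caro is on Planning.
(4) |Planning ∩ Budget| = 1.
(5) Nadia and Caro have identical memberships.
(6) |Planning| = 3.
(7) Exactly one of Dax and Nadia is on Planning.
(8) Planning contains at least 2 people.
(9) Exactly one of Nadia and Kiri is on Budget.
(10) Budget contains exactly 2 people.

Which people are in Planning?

From (2): Kiri ∈ Planning.
(1) (exactly one): Caro ∉ Planning.
(3) (exactly one): Elif ∈ Planning.
(5): Nadia matches Caro: Nadia ∉ Planning.
(7) (exactly one): Dax ∈ Planning.
(6): Planning already has 3, so the rest are out.

Planning = {Dax, Elif, Kiri}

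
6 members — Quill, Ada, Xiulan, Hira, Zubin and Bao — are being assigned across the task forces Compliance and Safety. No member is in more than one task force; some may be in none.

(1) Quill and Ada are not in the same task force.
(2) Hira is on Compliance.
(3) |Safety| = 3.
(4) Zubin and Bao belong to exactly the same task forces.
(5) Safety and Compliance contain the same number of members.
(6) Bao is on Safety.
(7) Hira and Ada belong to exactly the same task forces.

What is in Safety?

Safety = {Bao, Quill, Zubin}

From (2): Hira ∈ Compliance.
From (6): Bao ∈ Safety.
(4): Zubin matches Bao: Zubin ∉ Compliance.
(4): Zubin matches Bao: Zubin ∈ Safety.
(7): Ada matches Hira: Ada ∈ Compliance.
(1): Quill ∉ Compliance.
Suppose Quill ∉ Safety: no assignment then satisfies all the clues, so Quill ∈ Safety.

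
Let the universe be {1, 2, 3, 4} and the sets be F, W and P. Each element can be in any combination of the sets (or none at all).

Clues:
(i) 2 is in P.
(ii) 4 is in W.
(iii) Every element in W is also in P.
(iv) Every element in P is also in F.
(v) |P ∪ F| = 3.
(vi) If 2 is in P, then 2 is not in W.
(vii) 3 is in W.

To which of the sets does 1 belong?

1: none

From (i): 2 ∈ P.
From (ii): 4 ∈ W.
From (vii): 3 ∈ W.
(iii) with 3 ∈ W: 3 ∈ P.
(iii) with 4 ∈ W: 4 ∈ P.
(iv) with 2 ∈ P: 2 ∈ F.
(iv) with 3 ∈ P: 3 ∈ F.
(iv) with 4 ∈ P: 4 ∈ F.
(vi): 2 ∉ W.
Suppose 1 ∈ F: no assignment then satisfies all the clues, so 1 ∉ F.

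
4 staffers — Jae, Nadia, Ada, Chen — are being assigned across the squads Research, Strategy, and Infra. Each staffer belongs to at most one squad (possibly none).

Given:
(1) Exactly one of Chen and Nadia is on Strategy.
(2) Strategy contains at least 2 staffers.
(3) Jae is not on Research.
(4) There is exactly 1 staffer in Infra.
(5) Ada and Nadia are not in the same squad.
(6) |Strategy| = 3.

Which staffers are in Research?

From (3): Jae ∉ Research.
Suppose Nadia ∈ Research: no assignment then satisfies all the clues, so Nadia ∉ Research.

Research = {}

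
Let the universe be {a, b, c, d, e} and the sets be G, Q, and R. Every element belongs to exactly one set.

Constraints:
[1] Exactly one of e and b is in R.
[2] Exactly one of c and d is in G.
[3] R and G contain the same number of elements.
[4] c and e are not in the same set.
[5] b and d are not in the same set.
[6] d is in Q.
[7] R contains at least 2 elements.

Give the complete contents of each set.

From (6): d ∈ Q.
(2) (exactly one): c ∈ G.
(4): e ∉ G.
(5): b ∉ Q.
Suppose a ∈ G: no assignment then satisfies all the clues, so a ∉ G.

G = {b, c}; Q = {d}; R = {a, e}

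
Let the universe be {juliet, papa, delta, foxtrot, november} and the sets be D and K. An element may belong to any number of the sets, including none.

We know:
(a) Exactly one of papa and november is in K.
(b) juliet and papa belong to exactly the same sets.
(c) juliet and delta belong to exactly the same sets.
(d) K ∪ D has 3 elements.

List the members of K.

K = {delta, juliet, papa}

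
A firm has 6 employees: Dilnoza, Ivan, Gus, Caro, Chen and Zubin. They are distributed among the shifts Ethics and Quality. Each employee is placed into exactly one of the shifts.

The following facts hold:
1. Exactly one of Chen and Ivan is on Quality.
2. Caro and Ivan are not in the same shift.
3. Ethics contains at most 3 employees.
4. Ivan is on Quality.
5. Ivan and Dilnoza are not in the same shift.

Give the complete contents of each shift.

Ethics = {Caro, Chen, Dilnoza}; Quality = {Gus, Ivan, Zubin}

From (4): Ivan ∈ Quality.
(1) (exactly one): Chen ∉ Quality.
(2): Caro ∉ Quality.
(5): Dilnoza ∉ Quality.
Only one shift left: Dilnoza ∈ Ethics.
Only one shift left: Caro ∈ Ethics.
Only one shift left: Chen ∈ Ethics.
(3): Ethics already has 3, so the rest are out.
Only one shift left: Gus ∈ Quality.
Only one shift left: Zubin ∈ Quality.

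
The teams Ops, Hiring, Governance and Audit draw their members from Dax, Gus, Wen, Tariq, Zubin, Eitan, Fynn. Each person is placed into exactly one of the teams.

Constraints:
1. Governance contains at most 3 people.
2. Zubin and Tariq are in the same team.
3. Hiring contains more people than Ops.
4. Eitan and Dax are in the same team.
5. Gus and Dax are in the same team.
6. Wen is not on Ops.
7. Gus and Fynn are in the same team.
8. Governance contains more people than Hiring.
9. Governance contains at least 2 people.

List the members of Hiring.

Hiring = {Wen}

From (6): Wen ∉ Ops.
Suppose Dax ∈ Hiring: no assignment then satisfies all the clues, so Dax ∉ Hiring.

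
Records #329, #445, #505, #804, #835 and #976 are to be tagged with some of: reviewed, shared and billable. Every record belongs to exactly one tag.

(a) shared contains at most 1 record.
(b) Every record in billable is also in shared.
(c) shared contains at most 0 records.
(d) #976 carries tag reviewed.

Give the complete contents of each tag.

reviewed = {#329, #445, #505, #804, #835, #976}; shared = {}; billable = {}

From (d): #976 ∈ reviewed.
(c): shared already has 0, so the rest are out.
(b) contrapositive: #329 ∉ billable.
(b) contrapositive: #445 ∉ billable.
(b) contrapositive: #505 ∉ billable.
(b) contrapositive: #804 ∉ billable.
(b) contrapositive: #835 ∉ billable.
Only one tag left: #329 ∈ reviewed.
Only one tag left: #445 ∈ reviewed.
Only one tag left: #505 ∈ reviewed.
Only one tag left: #804 ∈ reviewed.
Only one tag left: #835 ∈ reviewed.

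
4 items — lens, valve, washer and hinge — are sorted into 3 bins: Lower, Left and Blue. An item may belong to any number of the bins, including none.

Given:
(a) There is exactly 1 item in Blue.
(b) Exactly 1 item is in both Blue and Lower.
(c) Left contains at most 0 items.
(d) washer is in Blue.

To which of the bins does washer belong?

washer: Blue, Lower

From (d): washer ∈ Blue.
(a): Blue already has 1, so the rest are out.
(c): Left already has 0, so the rest are out.
Suppose washer ∉ Lower: no assignment then satisfies all the clues, so washer ∈ Lower.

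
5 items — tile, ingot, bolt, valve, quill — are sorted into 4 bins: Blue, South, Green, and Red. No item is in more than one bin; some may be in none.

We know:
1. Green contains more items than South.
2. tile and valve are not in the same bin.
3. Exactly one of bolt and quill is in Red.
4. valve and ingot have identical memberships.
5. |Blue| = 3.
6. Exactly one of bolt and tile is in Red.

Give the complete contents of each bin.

Blue = {ingot, quill, valve}; South = {}; Green = {tile}; Red = {bolt}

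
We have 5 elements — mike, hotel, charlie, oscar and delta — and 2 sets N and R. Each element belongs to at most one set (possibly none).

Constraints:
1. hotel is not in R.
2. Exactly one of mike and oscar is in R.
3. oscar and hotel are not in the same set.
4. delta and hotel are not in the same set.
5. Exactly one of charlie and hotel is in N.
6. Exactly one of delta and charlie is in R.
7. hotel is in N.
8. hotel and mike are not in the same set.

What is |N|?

From (1): hotel ∉ R.
From (7): hotel ∈ N.
(3): oscar ∉ N.
(4): delta ∉ N.
(5) (exactly one): charlie ∉ N.
(8): mike ∉ N.

1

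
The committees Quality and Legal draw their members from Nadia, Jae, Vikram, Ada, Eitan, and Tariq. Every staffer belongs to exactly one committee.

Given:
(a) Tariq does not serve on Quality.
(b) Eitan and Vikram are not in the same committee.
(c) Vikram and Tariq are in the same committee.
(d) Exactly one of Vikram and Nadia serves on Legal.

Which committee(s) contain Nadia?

Nadia: Quality

From (a): Tariq ∉ Quality.
(c): Vikram matches Tariq: Vikram ∉ Quality.
Only one committee left: Vikram ∈ Legal.
Only one committee left: Tariq ∈ Legal.
(b): Eitan ∉ Legal.
(d) (exactly one): Nadia ∉ Legal.
Only one committee left: Nadia ∈ Quality.
Only one committee left: Eitan ∈ Quality.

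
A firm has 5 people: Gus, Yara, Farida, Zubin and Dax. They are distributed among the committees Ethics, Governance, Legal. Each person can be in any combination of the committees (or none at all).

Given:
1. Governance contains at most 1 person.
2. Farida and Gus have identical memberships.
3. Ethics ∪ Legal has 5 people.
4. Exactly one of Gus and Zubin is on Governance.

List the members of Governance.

Governance = {Zubin}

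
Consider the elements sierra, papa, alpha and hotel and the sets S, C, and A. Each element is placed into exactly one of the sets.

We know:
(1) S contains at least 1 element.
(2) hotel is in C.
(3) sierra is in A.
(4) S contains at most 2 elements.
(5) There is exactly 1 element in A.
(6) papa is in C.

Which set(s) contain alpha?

From (2): hotel ∈ C.
From (3): sierra ∈ A.
From (6): papa ∈ C.
(1): only 1 candidates remain for S, so all are in.

alpha: S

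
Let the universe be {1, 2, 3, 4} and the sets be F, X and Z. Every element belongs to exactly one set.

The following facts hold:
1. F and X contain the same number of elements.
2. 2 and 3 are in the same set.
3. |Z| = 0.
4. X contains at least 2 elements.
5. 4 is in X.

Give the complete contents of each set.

F = {2, 3}; X = {1, 4}; Z = {}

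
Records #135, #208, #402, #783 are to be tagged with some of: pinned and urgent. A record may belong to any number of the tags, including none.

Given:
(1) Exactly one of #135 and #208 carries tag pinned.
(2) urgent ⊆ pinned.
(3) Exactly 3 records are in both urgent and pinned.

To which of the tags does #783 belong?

#783: pinned, urgent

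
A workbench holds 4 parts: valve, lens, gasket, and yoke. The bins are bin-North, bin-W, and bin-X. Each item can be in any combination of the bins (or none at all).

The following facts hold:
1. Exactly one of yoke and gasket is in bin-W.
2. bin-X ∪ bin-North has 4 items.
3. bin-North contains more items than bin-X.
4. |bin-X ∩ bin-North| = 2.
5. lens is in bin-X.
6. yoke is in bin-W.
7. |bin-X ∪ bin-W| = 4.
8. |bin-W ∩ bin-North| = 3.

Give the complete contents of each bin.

bin-North = {gasket, lens, valve, yoke}; bin-W = {lens, valve, yoke}; bin-X = {gasket, lens}

From (5): lens ∈ bin-X.
From (6): yoke ∈ bin-W.
(1) (exactly one): gasket ∉ bin-W.
Suppose valve ∉ bin-North: no assignment then satisfies all the clues, so valve ∈ bin-North.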